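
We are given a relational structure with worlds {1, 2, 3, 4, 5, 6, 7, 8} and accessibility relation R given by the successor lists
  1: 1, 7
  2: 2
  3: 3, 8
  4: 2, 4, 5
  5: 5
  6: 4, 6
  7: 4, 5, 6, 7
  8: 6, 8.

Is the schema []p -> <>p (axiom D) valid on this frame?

Yes

The schema D characterises exactly the serial frames.
Serial: yes — every world has a successor (e.g. 1 R 1).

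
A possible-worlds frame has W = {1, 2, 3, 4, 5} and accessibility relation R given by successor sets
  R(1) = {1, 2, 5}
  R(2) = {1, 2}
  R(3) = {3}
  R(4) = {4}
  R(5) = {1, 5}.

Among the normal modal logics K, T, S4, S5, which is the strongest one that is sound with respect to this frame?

T

Reflexive (axiom T): yes — every world is R-related to itself.
Transitive (axiom 4): no — 2 R 1 and 1 R 5, but not 2 R 5.
Euclidean (axiom 5): no — 1 R 2 and 1 R 5, but not 2 R 5.
So F validates K, T; S4 would additionally require R to be transitive. The strongest is T.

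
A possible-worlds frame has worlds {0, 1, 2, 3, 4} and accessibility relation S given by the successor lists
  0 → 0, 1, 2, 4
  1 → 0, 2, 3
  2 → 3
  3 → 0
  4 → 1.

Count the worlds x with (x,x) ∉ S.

4

Enumerating: 1, 2, 3, 4.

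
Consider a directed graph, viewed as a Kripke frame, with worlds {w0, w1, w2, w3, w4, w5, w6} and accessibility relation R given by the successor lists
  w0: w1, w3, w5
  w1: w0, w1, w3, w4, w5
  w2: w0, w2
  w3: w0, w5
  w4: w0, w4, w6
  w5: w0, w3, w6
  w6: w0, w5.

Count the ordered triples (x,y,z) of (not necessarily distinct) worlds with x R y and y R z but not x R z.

Enumerating: (w0,w1,w0), (w0,w1,w4), (w0,w3,w0), (w0,w5,w0), (w0,w5,w6), (w1,w4,w6), (w1,w5,w6), (w2,w0,w1), (w2,w0,w3), (w2,w0,w5), (w3,w0,w1), (w3,w0,w3), … and 14 more.
Total: 26.

26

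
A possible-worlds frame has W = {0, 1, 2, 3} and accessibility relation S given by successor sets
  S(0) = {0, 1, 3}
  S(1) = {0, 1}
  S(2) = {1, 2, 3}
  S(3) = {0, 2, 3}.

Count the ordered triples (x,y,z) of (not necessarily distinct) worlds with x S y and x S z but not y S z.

7

Enumerating: (0,1,3), (0,3,1), (2,1,2), (2,1,3), (2,3,1), (3,0,2), (3,2,0).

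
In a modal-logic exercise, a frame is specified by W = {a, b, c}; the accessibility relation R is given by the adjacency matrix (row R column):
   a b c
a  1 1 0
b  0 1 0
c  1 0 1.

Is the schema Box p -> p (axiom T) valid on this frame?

By correspondence theory, T is valid on a frame iff R is reflexive.
Reflexive: yes — every world is R-related to itself.

Yes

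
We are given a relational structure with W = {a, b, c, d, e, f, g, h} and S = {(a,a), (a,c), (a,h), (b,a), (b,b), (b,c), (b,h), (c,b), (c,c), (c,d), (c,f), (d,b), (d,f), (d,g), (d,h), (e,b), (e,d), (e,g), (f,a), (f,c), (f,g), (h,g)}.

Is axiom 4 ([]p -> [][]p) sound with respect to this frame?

No

The schema 4 characterises exactly the transitive frames.
Transitive: no — a S c and c S b, but not a S b.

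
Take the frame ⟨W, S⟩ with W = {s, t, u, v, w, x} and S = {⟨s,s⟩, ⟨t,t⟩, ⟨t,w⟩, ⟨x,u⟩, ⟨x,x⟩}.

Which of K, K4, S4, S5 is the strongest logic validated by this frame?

Transitive (axiom 4): yes — every two-step S-path is closed by a direct edge.
Reflexive (axiom T): no — u is not related to itself.
Euclidean (axiom 5): no — t S w and t S t, but not w S t.
So F validates K, K4; S4 would additionally require S to be reflexive. The strongest is K4.

K4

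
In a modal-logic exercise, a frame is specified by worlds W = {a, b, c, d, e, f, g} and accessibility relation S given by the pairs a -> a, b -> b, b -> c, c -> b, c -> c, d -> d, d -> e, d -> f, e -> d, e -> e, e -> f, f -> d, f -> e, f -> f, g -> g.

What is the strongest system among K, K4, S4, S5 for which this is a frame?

Transitive (axiom 4): yes — every two-step S-path is closed by a direct edge.
Reflexive (axiom T): yes — every world is S-related to itself.
Euclidean (axiom 5): yes — any two successors of a common world are S-related.
So F validates K, K4, S4, S5. The strongest is S5.

S5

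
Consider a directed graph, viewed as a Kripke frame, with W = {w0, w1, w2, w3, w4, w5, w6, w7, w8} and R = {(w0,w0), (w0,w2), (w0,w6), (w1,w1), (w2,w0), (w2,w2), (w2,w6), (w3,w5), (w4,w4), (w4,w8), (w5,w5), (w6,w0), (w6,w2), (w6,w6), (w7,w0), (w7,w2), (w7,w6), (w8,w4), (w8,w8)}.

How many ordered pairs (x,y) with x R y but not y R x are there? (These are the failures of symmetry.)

Enumerating: (w3,w5), (w7,w0), (w7,w2), (w7,w6).

4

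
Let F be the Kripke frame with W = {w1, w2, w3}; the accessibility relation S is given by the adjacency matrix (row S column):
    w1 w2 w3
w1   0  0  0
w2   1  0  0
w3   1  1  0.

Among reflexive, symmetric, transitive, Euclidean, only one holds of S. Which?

transitive

Reflexive: no — w1 is not related to itself.
Symmetric: no — w2 S w1 but not w1 S w2.
Transitive: yes — every two-step S-path is closed by a direct edge.
Euclidean: no — w3 S w1 and w3 S w2, but not w1 S w2.
Only transitive holds.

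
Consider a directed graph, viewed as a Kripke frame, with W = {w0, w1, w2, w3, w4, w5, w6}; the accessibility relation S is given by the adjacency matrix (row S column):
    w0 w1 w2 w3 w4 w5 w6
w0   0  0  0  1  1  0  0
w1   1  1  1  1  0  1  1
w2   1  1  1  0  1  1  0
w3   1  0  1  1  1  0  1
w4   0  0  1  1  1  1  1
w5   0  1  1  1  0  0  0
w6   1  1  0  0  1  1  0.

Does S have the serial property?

Yes

Serial: yes — every world has a successor (e.g. w0 S w3).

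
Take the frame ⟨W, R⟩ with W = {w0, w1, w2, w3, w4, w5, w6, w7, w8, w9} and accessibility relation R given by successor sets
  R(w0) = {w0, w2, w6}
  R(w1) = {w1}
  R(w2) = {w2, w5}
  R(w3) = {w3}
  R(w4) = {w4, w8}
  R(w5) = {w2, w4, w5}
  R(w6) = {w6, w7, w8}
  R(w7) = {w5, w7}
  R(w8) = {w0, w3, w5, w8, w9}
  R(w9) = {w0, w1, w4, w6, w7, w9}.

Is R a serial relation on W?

Yes

Serial: yes — every world has a successor (e.g. w0 R w0).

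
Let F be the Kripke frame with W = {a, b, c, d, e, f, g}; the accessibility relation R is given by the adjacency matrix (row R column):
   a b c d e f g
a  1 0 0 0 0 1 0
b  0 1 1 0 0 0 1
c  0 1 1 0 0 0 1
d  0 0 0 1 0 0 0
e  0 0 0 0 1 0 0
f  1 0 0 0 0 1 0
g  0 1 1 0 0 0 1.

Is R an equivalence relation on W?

Yes

Reflexive: yes — every world is R-related to itself.
Symmetric: yes — every pair in R has its reverse in R.
Transitive: yes — every two-step R-path is closed by a direct edge.
So R is an equivalence relation.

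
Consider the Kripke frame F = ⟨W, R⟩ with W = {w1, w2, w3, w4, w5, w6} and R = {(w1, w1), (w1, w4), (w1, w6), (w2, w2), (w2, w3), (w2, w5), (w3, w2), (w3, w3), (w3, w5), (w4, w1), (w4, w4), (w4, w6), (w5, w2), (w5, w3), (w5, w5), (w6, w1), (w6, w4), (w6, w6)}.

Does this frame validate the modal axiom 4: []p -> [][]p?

Yes

The schema 4 characterises exactly the transitive frames.
Transitive: yes — every two-step R-path is closed by a direct edge.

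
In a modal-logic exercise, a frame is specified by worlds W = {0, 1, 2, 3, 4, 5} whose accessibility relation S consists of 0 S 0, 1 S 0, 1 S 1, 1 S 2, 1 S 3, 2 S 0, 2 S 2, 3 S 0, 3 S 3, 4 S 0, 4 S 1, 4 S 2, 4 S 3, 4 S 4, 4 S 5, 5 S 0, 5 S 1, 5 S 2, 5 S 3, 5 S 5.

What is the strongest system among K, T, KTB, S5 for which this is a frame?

Reflexive (axiom T): yes — every world is S-related to itself.
Symmetric (axiom B): no — 1 S 0 but not 0 S 1.
Euclidean (axiom 5): no — 1 S 0 and 1 S 2, but not 0 S 2.
So F validates K, T; KTB would additionally require S to be symmetric. The strongest is T.

T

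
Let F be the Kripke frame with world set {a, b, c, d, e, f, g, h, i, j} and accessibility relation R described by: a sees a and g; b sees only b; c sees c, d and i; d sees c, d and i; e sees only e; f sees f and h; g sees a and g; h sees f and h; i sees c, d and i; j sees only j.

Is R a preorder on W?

Reflexive: yes — every world is R-related to itself.
Transitive: yes — every two-step R-path is closed by a direct edge.
So R is a preorder.

Yes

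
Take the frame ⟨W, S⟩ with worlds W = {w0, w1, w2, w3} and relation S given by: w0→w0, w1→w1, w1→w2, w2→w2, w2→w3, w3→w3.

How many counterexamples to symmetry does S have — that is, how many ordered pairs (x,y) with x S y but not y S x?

Enumerating: (w1,w2), (w2,w3).

2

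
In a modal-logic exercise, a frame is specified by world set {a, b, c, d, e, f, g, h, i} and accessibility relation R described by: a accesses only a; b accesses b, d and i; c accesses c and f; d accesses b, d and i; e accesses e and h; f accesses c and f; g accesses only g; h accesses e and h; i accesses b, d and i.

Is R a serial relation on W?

Yes

Serial: yes — every world has a successor (e.g. a R a).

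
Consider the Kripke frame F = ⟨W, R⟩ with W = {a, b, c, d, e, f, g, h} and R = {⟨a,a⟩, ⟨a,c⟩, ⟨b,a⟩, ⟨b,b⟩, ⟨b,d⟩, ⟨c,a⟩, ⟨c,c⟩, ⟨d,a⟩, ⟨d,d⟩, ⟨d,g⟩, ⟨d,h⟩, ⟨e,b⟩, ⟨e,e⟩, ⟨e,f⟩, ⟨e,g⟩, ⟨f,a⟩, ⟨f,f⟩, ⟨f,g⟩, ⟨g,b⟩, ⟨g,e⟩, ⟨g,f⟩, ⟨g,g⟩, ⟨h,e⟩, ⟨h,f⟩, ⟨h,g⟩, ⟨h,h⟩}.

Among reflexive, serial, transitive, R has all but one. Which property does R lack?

transitive

Reflexive: yes — every world is R-related to itself.
Serial: yes — every world has a successor (e.g. a R a).
Transitive: no — b R a and a R c, but not b R c.
Only transitive fails.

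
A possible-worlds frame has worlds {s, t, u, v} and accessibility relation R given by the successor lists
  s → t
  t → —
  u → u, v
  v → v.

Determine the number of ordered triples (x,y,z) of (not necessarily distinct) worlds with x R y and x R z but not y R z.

Enumerating: (s,t,t), (u,v,u).

2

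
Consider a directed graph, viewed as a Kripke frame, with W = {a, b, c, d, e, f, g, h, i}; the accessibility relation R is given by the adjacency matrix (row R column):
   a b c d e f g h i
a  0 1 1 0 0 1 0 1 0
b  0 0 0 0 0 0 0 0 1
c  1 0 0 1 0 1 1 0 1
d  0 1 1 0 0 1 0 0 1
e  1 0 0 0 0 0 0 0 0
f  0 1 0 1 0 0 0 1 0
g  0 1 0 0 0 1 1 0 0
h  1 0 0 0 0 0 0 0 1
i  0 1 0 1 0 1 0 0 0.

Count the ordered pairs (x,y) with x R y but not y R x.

Enumerating: (a,b), (a,f), (c,f), (c,g), (c,i), (d,b), (e,a), (f,b), (f,h), (g,b), (g,f), (h,i), (i,f).

13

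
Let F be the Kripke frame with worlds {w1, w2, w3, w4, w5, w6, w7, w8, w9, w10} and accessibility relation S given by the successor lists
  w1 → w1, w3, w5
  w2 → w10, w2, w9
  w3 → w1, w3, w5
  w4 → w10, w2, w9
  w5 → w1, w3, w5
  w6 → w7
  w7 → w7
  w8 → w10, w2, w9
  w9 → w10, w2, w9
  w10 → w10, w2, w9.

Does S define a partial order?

Reflexive: no — w4 is not related to itself.
Transitive: yes — every two-step S-path is closed by a direct edge.
Antisymmetric: no — w1 S w3 and w3 S w1 with w1 ≠ w3.
So S is not a partial order.

No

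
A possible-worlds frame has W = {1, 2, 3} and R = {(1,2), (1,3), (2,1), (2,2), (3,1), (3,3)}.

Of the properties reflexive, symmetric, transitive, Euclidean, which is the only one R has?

Reflexive: no — 1 is not related to itself.
Symmetric: yes — every pair in R has its reverse in R.
Transitive: no — 2 R 1 and 1 R 3, but not 2 R 3.
Euclidean: no — 1 R 2 and 1 R 3, but not 2 R 3.
Only symmetric holds.

symmetric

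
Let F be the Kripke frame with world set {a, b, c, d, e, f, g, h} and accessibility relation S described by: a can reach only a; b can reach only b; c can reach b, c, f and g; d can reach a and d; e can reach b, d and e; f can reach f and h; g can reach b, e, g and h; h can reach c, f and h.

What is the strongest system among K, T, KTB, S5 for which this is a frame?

T

Reflexive (axiom T): yes — every world is S-related to itself.
Symmetric (axiom B): no — c S b but not b S c.
Euclidean (axiom 5): no — c S b and c S f, but not b S f.
So F validates K, T; KTB would additionally require S to be symmetric. The strongest is T.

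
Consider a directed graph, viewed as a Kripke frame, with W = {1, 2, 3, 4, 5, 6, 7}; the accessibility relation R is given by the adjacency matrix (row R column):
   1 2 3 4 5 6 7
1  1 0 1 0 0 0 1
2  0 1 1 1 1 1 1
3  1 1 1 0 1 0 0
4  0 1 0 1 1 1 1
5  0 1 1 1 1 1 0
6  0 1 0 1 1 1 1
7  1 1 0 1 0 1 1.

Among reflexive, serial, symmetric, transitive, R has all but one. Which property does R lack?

transitive

Reflexive: yes — every world is R-related to itself.
Serial: yes — every world has a successor (e.g. 1 R 1).
Symmetric: yes — every pair in R has its reverse in R.
Transitive: no — 1 R 3 and 3 R 2, but not 1 R 2.
Only transitive fails.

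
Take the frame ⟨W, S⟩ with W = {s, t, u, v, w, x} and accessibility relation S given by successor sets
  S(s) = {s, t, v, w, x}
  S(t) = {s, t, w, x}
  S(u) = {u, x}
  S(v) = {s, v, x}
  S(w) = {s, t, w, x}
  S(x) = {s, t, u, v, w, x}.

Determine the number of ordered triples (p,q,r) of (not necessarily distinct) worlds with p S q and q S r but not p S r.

Enumerating: (s,x,u), (t,s,v), (t,x,u), (t,x,v), (u,x,s), (u,x,t), (u,x,v), (u,x,w), (v,s,t), (v,s,w), (v,x,t), (v,x,u), (v,x,w), (w,s,v), (w,x,u), (w,x,v).

16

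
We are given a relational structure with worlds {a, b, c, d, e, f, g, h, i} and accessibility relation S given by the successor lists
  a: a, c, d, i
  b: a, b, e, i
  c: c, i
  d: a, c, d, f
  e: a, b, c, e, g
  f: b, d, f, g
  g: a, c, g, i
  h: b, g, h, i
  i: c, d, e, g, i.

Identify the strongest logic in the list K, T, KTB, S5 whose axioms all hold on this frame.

Reflexive (axiom T): yes — every world is S-related to itself.
Symmetric (axiom B): no — a S c but not c S a.
Euclidean (axiom 5): no — a S c and a S d, but not c S d.
So F validates K, T; KTB would additionally require S to be symmetric. The strongest is T.

T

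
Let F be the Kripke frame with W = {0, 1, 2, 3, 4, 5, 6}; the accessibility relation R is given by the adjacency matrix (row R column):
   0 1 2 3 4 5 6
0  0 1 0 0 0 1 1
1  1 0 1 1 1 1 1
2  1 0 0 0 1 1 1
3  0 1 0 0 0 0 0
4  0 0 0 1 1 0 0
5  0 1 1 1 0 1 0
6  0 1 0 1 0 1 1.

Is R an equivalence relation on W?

No

Reflexive: no — 0 is not related to itself.
Symmetric: no — 0 R 5 but not 5 R 0.
Transitive: no — 0 R 1 and 1 R 2, but not 0 R 2.
So R is not an equivalence relation.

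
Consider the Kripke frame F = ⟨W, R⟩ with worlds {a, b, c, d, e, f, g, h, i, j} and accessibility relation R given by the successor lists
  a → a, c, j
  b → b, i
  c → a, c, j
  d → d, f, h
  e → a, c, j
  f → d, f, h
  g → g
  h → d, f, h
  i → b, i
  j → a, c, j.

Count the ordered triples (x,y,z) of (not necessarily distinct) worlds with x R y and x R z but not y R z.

R is Euclidean; there are no such tuples.

0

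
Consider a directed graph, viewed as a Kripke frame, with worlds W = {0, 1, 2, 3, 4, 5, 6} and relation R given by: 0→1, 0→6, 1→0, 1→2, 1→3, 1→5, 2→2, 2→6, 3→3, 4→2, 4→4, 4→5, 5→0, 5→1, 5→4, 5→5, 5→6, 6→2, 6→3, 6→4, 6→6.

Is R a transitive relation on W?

Transitive: no — 0 R 1 and 1 R 2, but not 0 R 2.

No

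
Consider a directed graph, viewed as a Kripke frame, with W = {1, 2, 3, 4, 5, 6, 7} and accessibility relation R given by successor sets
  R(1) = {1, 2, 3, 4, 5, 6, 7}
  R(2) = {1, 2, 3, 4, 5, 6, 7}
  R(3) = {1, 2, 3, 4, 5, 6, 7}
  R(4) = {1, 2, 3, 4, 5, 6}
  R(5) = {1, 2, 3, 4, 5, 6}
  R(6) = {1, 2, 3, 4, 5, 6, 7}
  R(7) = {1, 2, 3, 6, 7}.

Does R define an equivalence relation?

No

Reflexive: yes — every world is R-related to itself.
Symmetric: yes — every pair in R has its reverse in R.
Transitive: no — 4 R 1 and 1 R 7, but not 4 R 7.
So R is not an equivalence relation.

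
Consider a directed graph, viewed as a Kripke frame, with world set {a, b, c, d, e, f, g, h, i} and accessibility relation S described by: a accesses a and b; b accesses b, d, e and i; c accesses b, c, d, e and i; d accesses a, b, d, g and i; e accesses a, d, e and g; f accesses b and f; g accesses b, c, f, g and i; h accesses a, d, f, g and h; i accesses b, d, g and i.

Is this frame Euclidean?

Euclidean: no — b S d and b S e, but not d S e.

No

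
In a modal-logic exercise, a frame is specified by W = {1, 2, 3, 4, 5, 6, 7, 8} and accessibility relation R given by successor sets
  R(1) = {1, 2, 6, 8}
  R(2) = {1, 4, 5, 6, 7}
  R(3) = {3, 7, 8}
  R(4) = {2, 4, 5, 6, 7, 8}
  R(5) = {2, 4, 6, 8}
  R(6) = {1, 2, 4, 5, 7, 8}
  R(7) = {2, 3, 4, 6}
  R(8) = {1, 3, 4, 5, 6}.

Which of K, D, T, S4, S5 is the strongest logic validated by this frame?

Serial (axiom D): yes — every world has a successor (e.g. 1 R 1).
Reflexive (axiom T): no — 2 is not related to itself.
Transitive (axiom 4): no — 1 R 2 and 2 R 4, but not 1 R 4.
Euclidean (axiom 5): no — 1 R 2 and 1 R 8, but not 2 R 8.
So F validates K, D; T would additionally require R to be reflexive. The strongest is D.

D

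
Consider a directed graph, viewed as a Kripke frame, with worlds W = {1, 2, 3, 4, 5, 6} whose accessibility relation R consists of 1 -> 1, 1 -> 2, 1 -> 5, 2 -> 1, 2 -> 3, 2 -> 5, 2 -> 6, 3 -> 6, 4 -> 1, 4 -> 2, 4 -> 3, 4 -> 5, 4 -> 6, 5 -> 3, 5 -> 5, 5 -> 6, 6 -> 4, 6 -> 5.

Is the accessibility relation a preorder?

Reflexive: no — 2 is not related to itself.
Transitive: no — 1 R 2 and 2 R 3, but not 1 R 3.
So R is not a preorder.

No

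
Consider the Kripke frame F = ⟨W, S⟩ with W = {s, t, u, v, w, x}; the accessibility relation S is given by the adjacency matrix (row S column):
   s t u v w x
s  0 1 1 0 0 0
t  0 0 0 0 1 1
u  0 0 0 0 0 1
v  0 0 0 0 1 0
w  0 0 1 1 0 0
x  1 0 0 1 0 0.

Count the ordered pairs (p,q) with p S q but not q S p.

8

Enumerating: (s,t), (s,u), (t,w), (t,x), (u,x), (w,u), (x,s), (x,v).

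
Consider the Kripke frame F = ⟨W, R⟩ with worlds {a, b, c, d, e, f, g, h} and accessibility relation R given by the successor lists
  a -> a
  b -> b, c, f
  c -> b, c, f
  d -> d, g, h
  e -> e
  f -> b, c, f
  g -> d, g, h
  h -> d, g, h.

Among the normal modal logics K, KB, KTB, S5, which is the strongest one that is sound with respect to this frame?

S5

Symmetric (axiom B): yes — every pair in R has its reverse in R.
Reflexive (axiom T): yes — every world is R-related to itself.
Euclidean (axiom 5): yes — any two successors of a common world are R-related.
So F validates K, KB, KTB, S5. The strongest is S5.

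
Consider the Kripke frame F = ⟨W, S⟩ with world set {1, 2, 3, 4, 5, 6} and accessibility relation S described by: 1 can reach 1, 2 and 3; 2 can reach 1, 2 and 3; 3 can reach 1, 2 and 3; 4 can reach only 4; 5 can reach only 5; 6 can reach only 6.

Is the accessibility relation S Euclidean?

Euclidean: yes — any two successors of a common world are S-related.

Yes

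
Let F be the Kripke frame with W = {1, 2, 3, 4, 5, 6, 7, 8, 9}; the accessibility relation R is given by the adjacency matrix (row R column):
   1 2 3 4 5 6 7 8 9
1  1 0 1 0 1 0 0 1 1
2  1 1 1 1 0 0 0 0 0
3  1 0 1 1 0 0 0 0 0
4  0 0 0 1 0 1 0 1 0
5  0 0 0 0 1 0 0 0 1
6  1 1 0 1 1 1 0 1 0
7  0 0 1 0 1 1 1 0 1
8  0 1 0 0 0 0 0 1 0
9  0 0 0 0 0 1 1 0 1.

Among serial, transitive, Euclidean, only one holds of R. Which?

Serial: yes — every world has a successor (e.g. 1 R 1).
Transitive: no — 1 R 3 and 3 R 4, but not 1 R 4.
Euclidean: no — 1 R 3 and 1 R 5, but not 3 R 5.
Only serial holds.

serial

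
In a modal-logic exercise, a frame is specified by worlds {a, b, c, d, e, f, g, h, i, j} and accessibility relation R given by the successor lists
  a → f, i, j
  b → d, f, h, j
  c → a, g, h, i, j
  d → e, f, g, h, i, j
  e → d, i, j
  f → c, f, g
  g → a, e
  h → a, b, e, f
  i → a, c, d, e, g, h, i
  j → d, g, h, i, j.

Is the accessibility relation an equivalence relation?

No

Reflexive: no — a is not related to itself.
Symmetric: no — a R f but not f R a.
Transitive: no — a R f and f R c, but not a R c.
So R is not an equivalence relation.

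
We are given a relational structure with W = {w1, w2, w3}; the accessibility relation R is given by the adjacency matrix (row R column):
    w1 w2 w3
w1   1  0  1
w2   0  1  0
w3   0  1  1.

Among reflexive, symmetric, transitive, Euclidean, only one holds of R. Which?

reflexive

Reflexive: yes — every world is R-related to itself.
Symmetric: no — w1 R w3 but not w3 R w1.
Transitive: no — w1 R w3 and w3 R w2, but not w1 R w2.
Euclidean: no — w1 R w3 and w1 R w1, but not w3 R w1.
Only reflexive holds.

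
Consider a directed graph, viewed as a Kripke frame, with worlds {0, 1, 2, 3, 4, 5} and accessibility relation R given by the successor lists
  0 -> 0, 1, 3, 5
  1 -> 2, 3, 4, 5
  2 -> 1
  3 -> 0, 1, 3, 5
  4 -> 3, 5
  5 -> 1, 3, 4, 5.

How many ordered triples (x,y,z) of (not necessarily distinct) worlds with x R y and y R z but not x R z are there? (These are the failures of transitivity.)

Enumerating: (0,1,2), (0,1,4), (0,5,4), (1,2,1), (1,3,0), (1,3,1), (1,5,1), (2,1,2), (2,1,3), (2,1,4), (2,1,5), (3,1,2), … and 8 more.
Total: 20.

20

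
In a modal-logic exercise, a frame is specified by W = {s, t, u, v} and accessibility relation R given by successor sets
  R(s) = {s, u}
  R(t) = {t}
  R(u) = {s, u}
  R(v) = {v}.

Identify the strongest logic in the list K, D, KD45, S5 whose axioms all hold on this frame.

Serial (axiom D): yes — every world has a successor (e.g. s R s).
Euclidean (axiom 5): yes — any two successors of a common world are R-related.
Transitive (axiom 4): yes — every two-step R-path is closed by a direct edge.
Reflexive (axiom T): yes — every world is R-related to itself.
So F validates K, D, KD45, S5. The strongest is S5.

S5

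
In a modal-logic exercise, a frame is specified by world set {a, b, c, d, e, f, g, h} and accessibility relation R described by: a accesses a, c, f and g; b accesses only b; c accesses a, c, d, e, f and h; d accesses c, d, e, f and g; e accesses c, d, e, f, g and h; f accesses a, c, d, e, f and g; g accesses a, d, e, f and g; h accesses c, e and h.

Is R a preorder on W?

Reflexive: yes — every world is R-related to itself.
Transitive: no — a R c and c R d, but not a R d.
So R is not a preorder.

No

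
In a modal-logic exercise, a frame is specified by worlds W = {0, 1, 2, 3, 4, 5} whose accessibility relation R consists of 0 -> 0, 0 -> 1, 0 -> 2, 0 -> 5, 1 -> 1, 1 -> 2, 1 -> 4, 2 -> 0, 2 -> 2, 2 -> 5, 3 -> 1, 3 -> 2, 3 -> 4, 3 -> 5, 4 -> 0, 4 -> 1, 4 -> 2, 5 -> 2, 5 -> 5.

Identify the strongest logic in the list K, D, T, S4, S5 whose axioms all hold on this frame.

D

Serial (axiom D): yes — every world has a successor (e.g. 0 R 0).
Reflexive (axiom T): no — 3 is not related to itself.
Transitive (axiom 4): no — 0 R 1 and 1 R 4, but not 0 R 4.
Euclidean (axiom 5): no — 0 R 1 and 0 R 5, but not 1 R 5.
So F validates K, D; T would additionally require R to be reflexive. The strongest is D.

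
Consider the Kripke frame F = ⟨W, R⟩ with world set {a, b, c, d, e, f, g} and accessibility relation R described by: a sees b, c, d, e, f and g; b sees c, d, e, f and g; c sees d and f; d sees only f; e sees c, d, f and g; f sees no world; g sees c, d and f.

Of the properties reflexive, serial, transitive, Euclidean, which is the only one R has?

transitive

Reflexive: no — a is not related to itself.
Serial: no — f has no R-successor.
Transitive: yes — every two-step R-path is closed by a direct edge.
Euclidean: no — a R c and a R b, but not c R b.
Only transitive holds.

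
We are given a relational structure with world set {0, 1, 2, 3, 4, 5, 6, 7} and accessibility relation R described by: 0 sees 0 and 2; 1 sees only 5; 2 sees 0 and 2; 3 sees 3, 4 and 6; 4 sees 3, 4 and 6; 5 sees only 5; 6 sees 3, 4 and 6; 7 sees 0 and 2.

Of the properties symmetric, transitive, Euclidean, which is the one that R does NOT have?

symmetric

Symmetric: no — 1 R 5 but not 5 R 1.
Transitive: yes — every two-step R-path is closed by a direct edge.
Euclidean: yes — any two successors of a common world are R-related.
Only symmetric fails.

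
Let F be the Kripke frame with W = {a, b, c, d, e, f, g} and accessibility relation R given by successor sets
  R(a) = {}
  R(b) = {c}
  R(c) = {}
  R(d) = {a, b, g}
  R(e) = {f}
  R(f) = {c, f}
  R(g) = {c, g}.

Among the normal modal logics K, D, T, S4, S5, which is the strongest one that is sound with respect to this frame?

Serial (axiom D): no — a has no R-successor.
Reflexive (axiom T): no — a is not related to itself.
Transitive (axiom 4): no — d R b and b R c, but not d R c.
Euclidean (axiom 5): no — d R a and d R b, but not a R b.
So F validates K; D would additionally require R to be serial. The strongest is K.

K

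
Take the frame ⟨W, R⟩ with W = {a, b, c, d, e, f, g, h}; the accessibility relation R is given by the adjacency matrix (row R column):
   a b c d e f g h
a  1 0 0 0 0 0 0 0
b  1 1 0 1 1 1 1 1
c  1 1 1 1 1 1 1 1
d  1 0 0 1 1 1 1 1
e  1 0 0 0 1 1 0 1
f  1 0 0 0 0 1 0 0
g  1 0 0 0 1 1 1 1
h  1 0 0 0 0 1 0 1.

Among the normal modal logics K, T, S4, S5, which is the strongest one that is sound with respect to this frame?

Reflexive (axiom T): yes — every world is R-related to itself.
Transitive (axiom 4): yes — every two-step R-path is closed by a direct edge.
Euclidean (axiom 5): no — b R a and b R d, but not a R d.
So F validates K, T, S4; S5 would additionally require R to be Euclidean. The strongest is S4.

S4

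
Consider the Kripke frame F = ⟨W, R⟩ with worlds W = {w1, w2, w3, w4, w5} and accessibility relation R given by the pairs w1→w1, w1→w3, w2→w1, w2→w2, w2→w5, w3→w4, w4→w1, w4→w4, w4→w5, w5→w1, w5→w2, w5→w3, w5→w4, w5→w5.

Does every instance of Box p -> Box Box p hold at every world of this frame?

No

The schema 4 characterises exactly the transitive frames.
Transitive: no — w1 R w3 and w3 R w4, but not w1 R w4.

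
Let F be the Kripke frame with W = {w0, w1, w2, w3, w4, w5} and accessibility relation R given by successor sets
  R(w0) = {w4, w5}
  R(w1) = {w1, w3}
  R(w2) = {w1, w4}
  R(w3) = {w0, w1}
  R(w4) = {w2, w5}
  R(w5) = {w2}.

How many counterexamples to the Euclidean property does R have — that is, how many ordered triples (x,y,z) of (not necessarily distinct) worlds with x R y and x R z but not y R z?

Enumerating: (w0,w4,w4), (w0,w5,w4), (w0,w5,w5), (w1,w3,w3), (w2,w1,w4), (w2,w4,w1), (w2,w4,w4), (w3,w0,w0), (w3,w0,w1), (w3,w1,w0), (w4,w2,w2), (w4,w2,w5), (w4,w5,w5), (w5,w2,w2).

14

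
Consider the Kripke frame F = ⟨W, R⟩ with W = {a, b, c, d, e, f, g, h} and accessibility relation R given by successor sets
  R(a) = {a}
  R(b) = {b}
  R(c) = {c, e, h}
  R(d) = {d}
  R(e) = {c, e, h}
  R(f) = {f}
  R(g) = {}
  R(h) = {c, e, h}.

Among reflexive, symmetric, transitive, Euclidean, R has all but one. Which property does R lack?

Reflexive: no — g is not related to itself.
Symmetric: yes — every pair in R has its reverse in R.
Transitive: yes — every two-step R-path is closed by a direct edge.
Euclidean: yes — any two successors of a common world are R-related.
Only reflexive fails.

reflexive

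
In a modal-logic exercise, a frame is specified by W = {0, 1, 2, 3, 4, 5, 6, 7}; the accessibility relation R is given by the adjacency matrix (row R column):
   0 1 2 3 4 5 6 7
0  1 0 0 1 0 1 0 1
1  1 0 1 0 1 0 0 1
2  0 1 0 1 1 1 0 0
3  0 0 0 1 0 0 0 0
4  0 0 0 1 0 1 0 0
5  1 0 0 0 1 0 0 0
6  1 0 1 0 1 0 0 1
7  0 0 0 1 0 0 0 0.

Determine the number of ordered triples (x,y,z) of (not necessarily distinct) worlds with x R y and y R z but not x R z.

28

Enumerating: (0,5,4), (1,0,3), (1,0,5), (1,2,1), (1,2,3), (1,2,5), (1,4,3), (1,4,5), (1,7,3), (2,1,0), (2,1,2), (2,1,7), … and 16 more.
Total: 28.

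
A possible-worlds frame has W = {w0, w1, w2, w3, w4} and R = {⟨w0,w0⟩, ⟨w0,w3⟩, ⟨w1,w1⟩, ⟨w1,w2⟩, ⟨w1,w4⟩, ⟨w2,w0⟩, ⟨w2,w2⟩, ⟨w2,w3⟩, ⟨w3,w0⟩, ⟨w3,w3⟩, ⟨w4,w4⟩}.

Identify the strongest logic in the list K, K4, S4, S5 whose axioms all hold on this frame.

K

Transitive (axiom 4): no — w1 R w2 and w2 R w0, but not w1 R w0.
Reflexive (axiom T): yes — every world is R-related to itself.
Euclidean (axiom 5): no — w1 R w2 and w1 R w4, but not w2 R w4.
So F validates K; K4 would additionally require R to be transitive. The strongest is K.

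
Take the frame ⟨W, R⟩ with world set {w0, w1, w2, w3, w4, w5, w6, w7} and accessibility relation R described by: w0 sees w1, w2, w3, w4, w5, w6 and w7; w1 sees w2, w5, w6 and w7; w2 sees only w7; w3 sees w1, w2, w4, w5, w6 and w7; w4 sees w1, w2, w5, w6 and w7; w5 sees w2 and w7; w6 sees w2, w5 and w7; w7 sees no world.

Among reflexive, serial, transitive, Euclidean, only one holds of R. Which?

transitive

Reflexive: no — w0 is not related to itself.
Serial: no — w7 has no R-successor.
Transitive: yes — every two-step R-path is closed by a direct edge.
Euclidean: no — w0 R w1 and w0 R w3, but not w1 R w3.
Only transitive holds.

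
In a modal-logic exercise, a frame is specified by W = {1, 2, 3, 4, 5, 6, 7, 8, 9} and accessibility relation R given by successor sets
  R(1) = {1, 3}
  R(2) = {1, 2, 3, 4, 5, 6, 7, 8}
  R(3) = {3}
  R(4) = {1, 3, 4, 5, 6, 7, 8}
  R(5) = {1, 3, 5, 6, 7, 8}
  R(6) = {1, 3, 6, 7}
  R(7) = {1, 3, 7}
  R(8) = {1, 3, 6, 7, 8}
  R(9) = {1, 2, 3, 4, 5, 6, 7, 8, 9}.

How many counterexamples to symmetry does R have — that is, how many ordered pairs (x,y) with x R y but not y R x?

Enumerating: (1,3), (2,1), (2,3), (2,4), (2,5), (2,6), (2,7), (2,8), (4,1), (4,3), (4,5), (4,6), … and 24 more.
Total: 36.

36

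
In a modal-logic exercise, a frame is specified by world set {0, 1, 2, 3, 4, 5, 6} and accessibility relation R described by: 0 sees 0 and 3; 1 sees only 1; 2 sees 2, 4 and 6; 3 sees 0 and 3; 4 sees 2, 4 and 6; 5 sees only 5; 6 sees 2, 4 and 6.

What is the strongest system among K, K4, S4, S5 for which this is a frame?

Transitive (axiom 4): yes — every two-step R-path is closed by a direct edge.
Reflexive (axiom T): yes — every world is R-related to itself.
Euclidean (axiom 5): yes — any two successors of a common world are R-related.
So F validates K, K4, S4, S5. The strongest is S5.

S5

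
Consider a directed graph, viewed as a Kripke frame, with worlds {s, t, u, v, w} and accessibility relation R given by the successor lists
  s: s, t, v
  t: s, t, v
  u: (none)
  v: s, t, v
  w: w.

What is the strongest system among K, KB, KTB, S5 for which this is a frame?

Symmetric (axiom B): yes — every pair in R has its reverse in R.
Reflexive (axiom T): no — u is not related to itself.
Euclidean (axiom 5): yes — any two successors of a common world are R-related.
So F validates K, KB; KTB would additionally require R to be reflexive. The strongest is KB.

KB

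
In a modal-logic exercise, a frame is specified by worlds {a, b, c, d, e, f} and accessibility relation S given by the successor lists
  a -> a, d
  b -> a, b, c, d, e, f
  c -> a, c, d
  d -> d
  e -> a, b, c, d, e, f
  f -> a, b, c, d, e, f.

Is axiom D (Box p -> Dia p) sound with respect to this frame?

Yes

By correspondence theory, D is valid on a frame iff S is serial.
Serial: yes — every world has a successor (e.g. a S a).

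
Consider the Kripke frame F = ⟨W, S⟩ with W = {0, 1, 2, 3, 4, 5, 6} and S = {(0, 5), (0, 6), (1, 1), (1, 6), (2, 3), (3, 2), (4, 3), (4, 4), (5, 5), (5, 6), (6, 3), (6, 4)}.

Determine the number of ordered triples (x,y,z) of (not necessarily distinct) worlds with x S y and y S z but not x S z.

Enumerating: (0,6,3), (0,6,4), (1,6,3), (1,6,4), (2,3,2), (3,2,3), (4,3,2), (5,6,3), (5,6,4), (6,3,2).

10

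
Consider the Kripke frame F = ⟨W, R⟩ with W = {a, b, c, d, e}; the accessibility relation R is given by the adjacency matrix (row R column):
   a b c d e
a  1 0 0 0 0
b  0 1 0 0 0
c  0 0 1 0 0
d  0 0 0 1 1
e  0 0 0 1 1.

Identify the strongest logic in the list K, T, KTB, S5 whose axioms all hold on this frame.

S5

Reflexive (axiom T): yes — every world is R-related to itself.
Symmetric (axiom B): yes — every pair in R has its reverse in R.
Euclidean (axiom 5): yes — any two successors of a common world are R-related.
So F validates K, T, KTB, S5. The strongest is S5.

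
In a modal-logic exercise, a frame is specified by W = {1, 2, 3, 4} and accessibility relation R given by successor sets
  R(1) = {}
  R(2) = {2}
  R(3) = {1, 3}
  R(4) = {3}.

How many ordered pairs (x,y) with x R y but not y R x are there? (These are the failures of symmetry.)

2

Enumerating: (3,1), (4,3).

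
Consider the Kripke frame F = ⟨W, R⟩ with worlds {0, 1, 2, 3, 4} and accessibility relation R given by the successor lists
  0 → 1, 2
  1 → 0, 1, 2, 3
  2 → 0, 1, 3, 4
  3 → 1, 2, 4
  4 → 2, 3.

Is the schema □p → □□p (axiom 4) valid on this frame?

No

The schema 4 characterises exactly the transitive frames.
Transitive: no — 0 R 1 and 1 R 3, but not 0 R 3.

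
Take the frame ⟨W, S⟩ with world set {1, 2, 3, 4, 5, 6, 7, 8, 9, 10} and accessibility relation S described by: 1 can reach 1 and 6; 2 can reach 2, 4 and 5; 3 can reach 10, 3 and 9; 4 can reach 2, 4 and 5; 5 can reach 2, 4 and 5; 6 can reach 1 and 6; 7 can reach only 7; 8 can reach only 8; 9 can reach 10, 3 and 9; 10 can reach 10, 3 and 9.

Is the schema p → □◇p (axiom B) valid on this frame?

The schema B characterises exactly the symmetric frames.
Symmetric: yes — every pair in S has its reverse in S.

Yes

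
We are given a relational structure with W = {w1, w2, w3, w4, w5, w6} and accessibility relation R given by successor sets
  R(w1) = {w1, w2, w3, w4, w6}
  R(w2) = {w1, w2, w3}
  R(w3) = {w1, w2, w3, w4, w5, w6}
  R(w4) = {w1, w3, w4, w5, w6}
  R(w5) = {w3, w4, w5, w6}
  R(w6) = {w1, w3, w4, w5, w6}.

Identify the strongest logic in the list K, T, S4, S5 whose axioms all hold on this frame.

Reflexive (axiom T): yes — every world is R-related to itself.
Transitive (axiom 4): no — w1 R w3 and w3 R w5, but not w1 R w5.
Euclidean (axiom 5): no — w1 R w2 and w1 R w4, but not w2 R w4.
So F validates K, T; S4 would additionally require R to be transitive. The strongest is T.

T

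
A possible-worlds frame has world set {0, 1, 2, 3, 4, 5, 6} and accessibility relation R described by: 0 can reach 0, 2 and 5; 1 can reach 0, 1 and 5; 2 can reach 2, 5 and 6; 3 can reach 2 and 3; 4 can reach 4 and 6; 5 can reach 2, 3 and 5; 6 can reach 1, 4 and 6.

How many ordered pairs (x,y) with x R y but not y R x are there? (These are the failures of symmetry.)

Enumerating: (0,2), (0,5), (1,0), (1,5), (2,6), (3,2), (5,3), (6,1).

8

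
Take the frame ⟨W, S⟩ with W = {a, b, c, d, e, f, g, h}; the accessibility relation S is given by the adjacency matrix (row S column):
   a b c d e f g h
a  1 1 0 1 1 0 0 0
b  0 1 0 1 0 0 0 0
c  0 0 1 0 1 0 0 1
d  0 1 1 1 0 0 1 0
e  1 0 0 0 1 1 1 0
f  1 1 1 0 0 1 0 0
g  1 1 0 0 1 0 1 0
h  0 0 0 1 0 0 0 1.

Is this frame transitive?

No

Transitive: no — a S d and d S c, but not a S c.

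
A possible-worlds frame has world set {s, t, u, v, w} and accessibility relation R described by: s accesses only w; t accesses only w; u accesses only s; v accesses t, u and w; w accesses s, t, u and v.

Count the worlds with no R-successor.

R is serial; there are no such worlds.

0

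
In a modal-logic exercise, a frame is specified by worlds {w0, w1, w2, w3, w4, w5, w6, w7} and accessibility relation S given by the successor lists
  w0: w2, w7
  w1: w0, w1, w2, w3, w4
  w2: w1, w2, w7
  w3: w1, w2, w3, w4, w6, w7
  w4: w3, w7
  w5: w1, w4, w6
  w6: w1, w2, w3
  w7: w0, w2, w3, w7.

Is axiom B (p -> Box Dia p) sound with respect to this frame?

No

The schema B characterises exactly the symmetric frames.
Symmetric: no — w0 S w2 but not w2 S w0.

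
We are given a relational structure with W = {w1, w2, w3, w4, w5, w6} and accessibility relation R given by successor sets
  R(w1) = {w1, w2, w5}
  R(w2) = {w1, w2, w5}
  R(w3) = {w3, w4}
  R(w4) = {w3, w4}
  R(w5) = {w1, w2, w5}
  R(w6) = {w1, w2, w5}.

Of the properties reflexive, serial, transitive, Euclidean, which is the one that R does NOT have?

reflexive

Reflexive: no — w6 is not related to itself.
Serial: yes — every world has a successor (e.g. w1 R w1).
Transitive: yes — every two-step R-path is closed by a direct edge.
Euclidean: yes — any two successors of a common world are R-related.
Only reflexive fails.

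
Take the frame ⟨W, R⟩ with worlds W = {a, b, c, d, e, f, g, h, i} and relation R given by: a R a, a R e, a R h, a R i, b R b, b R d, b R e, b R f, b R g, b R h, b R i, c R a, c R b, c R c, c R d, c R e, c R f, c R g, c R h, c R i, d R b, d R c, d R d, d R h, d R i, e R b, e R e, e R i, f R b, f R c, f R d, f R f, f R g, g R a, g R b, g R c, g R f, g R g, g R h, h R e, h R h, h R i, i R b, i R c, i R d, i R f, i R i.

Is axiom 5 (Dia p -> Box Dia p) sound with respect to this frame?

No

Axiom 5 corresponds to the accessibility relation being Euclidean.
Euclidean: no — a R e and a R h, but not e R h.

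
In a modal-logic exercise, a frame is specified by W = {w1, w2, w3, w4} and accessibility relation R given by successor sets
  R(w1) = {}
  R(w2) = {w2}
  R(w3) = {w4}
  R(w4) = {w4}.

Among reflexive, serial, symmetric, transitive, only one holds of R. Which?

transitive

Reflexive: no — w1 is not related to itself.
Serial: no — w1 has no R-successor.
Symmetric: no — w3 R w4 but not w4 R w3.
Transitive: yes — every two-step R-path is closed by a direct edge.
Only transitive holds.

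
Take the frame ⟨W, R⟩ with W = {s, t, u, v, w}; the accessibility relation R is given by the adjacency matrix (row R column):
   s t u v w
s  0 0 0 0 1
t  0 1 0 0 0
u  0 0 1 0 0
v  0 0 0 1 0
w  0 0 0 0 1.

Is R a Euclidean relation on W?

Euclidean: yes — any two successors of a common world are R-related.

Yes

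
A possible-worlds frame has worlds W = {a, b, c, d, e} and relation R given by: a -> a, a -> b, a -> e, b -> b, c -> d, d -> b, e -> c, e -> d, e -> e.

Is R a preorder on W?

Reflexive: no — c is not related to itself.
Transitive: no — a R e and e R c, but not a R c.
So R is not a preorder.

No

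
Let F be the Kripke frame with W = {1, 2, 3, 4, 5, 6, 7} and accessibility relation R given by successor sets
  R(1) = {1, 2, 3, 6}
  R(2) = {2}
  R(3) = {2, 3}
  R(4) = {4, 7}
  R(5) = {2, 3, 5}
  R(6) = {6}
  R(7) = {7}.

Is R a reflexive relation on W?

Yes

Reflexive: yes — every world is R-related to itself.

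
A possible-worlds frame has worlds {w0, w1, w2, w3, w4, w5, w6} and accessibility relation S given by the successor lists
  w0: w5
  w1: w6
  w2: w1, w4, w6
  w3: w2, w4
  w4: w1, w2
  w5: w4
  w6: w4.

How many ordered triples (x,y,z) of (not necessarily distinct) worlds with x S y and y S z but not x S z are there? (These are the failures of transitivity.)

Enumerating: (w0,w5,w4), (w1,w6,w4), (w2,w4,w2), (w3,w2,w1), (w3,w2,w6), (w3,w4,w1), (w4,w1,w6), (w4,w2,w4), (w4,w2,w6), (w5,w4,w1), (w5,w4,w2), (w6,w4,w1), (w6,w4,w2).

13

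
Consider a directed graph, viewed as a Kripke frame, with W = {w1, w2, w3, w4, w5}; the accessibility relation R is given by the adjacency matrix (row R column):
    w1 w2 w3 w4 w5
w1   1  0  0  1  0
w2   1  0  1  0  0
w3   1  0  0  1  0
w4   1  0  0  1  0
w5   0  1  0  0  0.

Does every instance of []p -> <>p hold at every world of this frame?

By correspondence theory, D is valid on a frame iff R is serial.
Serial: yes — every world has a successor (e.g. w1 R w1).

Yes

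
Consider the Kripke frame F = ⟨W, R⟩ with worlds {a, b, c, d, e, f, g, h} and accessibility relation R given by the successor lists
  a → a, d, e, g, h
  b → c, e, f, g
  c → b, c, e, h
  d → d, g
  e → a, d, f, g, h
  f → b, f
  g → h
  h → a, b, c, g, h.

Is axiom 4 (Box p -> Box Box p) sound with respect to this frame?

No

The schema 4 characterises exactly the transitive frames.
Transitive: no — a R e and e R f, but not a R f.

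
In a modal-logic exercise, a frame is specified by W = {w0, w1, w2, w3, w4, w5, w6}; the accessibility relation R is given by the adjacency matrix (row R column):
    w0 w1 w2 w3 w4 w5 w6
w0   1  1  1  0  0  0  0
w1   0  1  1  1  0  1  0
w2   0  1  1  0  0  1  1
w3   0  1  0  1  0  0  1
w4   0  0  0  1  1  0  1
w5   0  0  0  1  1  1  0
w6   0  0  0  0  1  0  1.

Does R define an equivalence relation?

No

Reflexive: yes — every world is R-related to itself.
Symmetric: no — w0 R w1 but not w1 R w0.
Transitive: no — w0 R w1 and w1 R w3, but not w0 R w3.
So R is not an equivalence relation.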